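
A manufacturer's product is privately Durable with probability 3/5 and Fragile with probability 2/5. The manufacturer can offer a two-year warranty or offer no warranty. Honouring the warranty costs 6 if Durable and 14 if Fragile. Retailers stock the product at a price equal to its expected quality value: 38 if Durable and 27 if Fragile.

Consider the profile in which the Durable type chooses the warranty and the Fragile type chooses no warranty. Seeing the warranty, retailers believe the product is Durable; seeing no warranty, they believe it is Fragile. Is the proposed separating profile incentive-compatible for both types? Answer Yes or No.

Yes

Under these beliefs, the warranty earns price 38 and no warranty earns price 27.
Durable: the warranty nets 38 − 6 = 32; no warranty nets 27. Durable prefers the warranty.
Fragile: the warranty nets 38 − 14 = 24; no warranty nets 27. Fragile prefers no warranty.
Neither type deviates, so the separating profile is an equilibrium.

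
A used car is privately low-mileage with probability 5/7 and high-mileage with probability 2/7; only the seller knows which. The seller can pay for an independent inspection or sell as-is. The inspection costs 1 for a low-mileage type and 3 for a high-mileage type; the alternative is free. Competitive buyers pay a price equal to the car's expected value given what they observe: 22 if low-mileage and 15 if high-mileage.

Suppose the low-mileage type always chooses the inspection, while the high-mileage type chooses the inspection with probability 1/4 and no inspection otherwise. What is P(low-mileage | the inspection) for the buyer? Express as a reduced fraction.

P(the inspection) = (5/7)·1 + (2/7)·(1/4) = 11/14.
By Bayes' rule, P(low-mileage | the inspection) = (5/7) / (11/14) = 10/11.

10/11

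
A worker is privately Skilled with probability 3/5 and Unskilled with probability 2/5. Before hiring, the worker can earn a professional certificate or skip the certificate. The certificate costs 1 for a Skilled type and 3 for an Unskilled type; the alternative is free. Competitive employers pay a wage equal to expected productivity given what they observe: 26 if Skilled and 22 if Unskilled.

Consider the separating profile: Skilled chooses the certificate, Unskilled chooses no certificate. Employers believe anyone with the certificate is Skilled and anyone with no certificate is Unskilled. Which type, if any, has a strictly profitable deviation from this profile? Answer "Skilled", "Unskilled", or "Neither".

Unskilled

The certificate pays 26; no certificate pays 22.
Skilled: assigned the certificate, nets 26 − 1 = 25; deviating to no certificate nets 22.
Unskilled: assigned no certificate, nets 22; deviating to the certificate nets 26 − 3 = 23.
The Unskilled type gains 1 by deviating.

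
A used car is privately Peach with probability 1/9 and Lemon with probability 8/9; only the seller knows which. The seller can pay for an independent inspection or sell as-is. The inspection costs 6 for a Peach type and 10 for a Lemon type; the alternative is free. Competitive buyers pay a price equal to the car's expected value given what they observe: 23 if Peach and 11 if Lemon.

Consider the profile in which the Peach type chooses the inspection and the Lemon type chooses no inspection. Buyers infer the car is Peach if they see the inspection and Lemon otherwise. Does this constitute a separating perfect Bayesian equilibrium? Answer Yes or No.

Under these beliefs, the inspection earns price 23 and no inspection earns price 11.
Peach: the inspection nets 23 − 6 = 17; no inspection nets 11. Peach prefers the inspection.
Lemon: the inspection nets 23 − 10 = 13; no inspection nets 11. Lemon would deviate to the inspection.
Lemon has a profitable deviation, so the profile is not an equilibrium.

No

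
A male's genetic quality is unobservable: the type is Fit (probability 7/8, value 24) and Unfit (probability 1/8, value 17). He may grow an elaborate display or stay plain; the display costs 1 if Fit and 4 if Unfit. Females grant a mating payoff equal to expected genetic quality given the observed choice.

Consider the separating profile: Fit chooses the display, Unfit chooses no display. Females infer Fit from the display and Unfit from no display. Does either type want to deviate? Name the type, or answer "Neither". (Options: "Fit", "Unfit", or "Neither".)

The display pays 24; no display pays 17.
Fit: assigned the display, nets 24 − 1 = 23; deviating to no display nets 17.
Unfit: assigned no display, nets 17; deviating to the display nets 24 − 4 = 20.
The Unfit type gains 3 by deviating.

Unfit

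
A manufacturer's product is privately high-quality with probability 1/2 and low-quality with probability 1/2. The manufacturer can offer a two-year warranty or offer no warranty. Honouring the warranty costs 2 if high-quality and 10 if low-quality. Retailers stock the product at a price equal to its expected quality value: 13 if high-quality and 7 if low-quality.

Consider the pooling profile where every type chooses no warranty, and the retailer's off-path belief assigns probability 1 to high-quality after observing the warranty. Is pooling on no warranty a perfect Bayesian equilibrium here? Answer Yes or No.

On path, the retailer holds the prior and pays 1/2·13 + 1/2·7 = 10. Off path (the warranty), believing high-quality, it pays 13.
high-quality: no warranty nets 10; the warranty nets 13 − 2 = 11. high-quality would deviate.
low-quality: no warranty nets 10; the warranty nets 13 − 10 = 3. low-quality stays.
A type deviates, so pooling fails.

No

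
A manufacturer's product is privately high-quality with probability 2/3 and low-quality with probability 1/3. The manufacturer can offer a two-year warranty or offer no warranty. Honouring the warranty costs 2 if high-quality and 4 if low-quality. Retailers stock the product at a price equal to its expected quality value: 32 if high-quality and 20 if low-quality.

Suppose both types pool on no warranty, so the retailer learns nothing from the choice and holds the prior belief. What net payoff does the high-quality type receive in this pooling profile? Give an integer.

Pooled price = 2/3·32 + 1/3·20 = 28.
high-quality pays no cost for no warranty, so net payoff = 28.

28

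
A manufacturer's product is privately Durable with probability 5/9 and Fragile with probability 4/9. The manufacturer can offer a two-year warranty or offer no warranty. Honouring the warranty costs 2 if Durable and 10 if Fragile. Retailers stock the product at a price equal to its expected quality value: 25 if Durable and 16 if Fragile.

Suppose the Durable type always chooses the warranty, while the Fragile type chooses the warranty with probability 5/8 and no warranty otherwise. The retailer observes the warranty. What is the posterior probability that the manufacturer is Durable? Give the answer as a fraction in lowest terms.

2/3

P(the warranty) = (5/9)·1 + (4/9)·(5/8) = 5/6.
By Bayes' rule, P(Durable | the warranty) = (5/9) / (5/6) = 2/3.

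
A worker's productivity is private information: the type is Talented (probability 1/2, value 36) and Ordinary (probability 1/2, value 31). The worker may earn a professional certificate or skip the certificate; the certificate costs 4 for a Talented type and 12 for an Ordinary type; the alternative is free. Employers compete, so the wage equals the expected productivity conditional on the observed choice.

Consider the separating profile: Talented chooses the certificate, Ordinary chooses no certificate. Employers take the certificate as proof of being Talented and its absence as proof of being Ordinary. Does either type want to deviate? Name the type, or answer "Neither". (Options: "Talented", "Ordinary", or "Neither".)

The certificate pays 36; no certificate pays 31.
Talented: assigned the certificate, nets 36 − 4 = 32; deviating to no certificate nets 31.
Ordinary: assigned no certificate, nets 31; deviating to the certificate nets 36 − 12 = 24.
Both types strictly prefer their assigned action; no profitable deviation.

Neither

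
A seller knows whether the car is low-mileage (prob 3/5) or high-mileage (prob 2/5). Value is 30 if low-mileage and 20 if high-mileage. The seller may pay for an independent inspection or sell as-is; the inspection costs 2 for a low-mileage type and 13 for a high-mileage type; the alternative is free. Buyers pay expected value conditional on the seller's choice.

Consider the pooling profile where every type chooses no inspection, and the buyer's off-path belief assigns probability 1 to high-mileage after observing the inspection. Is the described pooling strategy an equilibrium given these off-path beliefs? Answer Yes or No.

Yes

On path, the buyer holds the prior and pays 3/5·30 + 2/5·20 = 26. Off path (the inspection), believing high-mileage, it pays 20.
low-mileage: no inspection nets 26; the inspection nets 20 − 2 = 18. low-mileage stays.
high-mileage: no inspection nets 26; the inspection nets 20 − 13 = 7. high-mileage stays.
No type deviates, so pooling is sustained.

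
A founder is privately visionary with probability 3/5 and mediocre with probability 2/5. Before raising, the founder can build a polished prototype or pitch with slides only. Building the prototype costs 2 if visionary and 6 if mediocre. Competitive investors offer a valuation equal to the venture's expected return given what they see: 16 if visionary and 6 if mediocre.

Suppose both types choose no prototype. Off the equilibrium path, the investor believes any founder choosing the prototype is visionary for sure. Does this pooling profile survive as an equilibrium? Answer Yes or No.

On path, the investor holds the prior and pays 3/5·16 + 2/5·6 = 12. Off path (the prototype), believing visionary, it pays 16.
visionary: no prototype nets 12; the prototype nets 16 − 2 = 14. visionary would deviate.
mediocre: no prototype nets 12; the prototype nets 16 − 6 = 10. mediocre stays.
A type deviates, so pooling fails.

No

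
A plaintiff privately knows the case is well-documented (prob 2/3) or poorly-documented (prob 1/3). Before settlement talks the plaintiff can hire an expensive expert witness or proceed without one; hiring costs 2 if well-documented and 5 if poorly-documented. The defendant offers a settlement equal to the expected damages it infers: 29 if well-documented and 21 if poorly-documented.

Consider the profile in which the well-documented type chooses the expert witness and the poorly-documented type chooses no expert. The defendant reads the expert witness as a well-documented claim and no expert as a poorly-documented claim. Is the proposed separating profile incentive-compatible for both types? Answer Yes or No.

Under these beliefs, the expert witness earns settlement 29 and no expert earns settlement 21.
well-documented: the expert witness nets 29 − 2 = 27; no expert nets 21. well-documented prefers the expert witness.
poorly-documented: the expert witness nets 29 − 5 = 24; no expert nets 21. poorly-documented would deviate to the expert witness.
poorly-documented has a profitable deviation, so the profile is not an equilibrium.

No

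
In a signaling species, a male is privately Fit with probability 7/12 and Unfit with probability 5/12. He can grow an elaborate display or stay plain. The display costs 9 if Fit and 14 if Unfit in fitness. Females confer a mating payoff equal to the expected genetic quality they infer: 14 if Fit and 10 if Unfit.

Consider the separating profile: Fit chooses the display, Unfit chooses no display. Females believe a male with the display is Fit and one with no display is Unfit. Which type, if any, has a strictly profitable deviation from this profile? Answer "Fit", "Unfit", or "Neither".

The display pays 14; no display pays 10.
Fit: assigned the display, nets 14 − 9 = 5; deviating to no display nets 10.
Unfit: assigned no display, nets 10; deviating to the display nets 14 − 14 = 0.
The Fit type gains 5 by deviating.

Fit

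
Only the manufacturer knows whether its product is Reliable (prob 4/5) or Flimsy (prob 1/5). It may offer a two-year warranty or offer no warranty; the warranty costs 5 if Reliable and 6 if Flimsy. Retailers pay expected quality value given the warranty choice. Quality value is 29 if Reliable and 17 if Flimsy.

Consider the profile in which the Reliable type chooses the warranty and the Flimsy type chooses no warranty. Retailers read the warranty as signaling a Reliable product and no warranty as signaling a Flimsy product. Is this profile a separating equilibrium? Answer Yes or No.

No

Under these beliefs, the warranty earns price 29 and no warranty earns price 17.
Reliable: the warranty nets 29 − 5 = 24; no warranty nets 17. Reliable prefers the warranty.
Flimsy: the warranty nets 29 − 6 = 23; no warranty nets 17. Flimsy would deviate to the warranty.
Flimsy has a profitable deviation, so the profile is not an equilibrium.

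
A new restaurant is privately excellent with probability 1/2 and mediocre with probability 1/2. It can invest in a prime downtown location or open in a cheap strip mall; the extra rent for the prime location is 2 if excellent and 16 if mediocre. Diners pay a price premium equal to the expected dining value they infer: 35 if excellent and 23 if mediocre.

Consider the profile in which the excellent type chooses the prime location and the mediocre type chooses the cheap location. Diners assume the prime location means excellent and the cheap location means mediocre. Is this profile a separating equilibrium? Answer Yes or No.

Under these beliefs, the prime location earns price premium 35 and the cheap location earns price premium 23.
excellent: the prime location nets 35 − 2 = 33; the cheap location nets 23. excellent prefers the prime location.
mediocre: the prime location nets 35 − 16 = 19; the cheap location nets 23. mediocre prefers the cheap location.
Neither type deviates, so the separating profile is an equilibrium.

Yes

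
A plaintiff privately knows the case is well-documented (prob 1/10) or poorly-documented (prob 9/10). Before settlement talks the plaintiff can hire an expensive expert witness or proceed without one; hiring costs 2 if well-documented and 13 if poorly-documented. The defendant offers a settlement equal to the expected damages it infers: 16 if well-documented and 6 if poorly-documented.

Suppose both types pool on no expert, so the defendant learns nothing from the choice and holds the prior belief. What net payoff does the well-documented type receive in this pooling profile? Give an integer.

Pooled settlement = 1/10·16 + 9/10·6 = 7.
well-documented pays no cost for no expert, so net payoff = 7.

7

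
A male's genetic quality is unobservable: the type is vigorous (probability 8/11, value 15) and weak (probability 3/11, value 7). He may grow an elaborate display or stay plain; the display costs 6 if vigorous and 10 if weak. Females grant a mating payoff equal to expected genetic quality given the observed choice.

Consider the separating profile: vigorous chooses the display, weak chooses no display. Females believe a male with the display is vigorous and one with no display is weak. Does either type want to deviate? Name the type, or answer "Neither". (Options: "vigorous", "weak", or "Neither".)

The display pays 15; no display pays 7.
vigorous: assigned the display, nets 15 − 6 = 9; deviating to no display nets 7.
weak: assigned no display, nets 7; deviating to the display nets 15 − 10 = 5.
Both types strictly prefer their assigned action; no profitable deviation.

Neither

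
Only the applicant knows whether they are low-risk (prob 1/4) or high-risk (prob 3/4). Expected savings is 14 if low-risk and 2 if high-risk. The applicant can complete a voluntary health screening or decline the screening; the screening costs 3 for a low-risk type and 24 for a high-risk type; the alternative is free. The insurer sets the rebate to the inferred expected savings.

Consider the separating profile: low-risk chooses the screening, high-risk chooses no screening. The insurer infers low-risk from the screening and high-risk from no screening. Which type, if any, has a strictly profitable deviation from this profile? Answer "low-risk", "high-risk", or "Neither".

Neither

The screening pays 14; no screening pays 2.
low-risk: assigned the screening, nets 14 − 3 = 11; deviating to no screening nets 2.
high-risk: assigned no screening, nets 2; deviating to the screening nets 14 − 24 = -10.
Both types strictly prefer their assigned action; no profitable deviation.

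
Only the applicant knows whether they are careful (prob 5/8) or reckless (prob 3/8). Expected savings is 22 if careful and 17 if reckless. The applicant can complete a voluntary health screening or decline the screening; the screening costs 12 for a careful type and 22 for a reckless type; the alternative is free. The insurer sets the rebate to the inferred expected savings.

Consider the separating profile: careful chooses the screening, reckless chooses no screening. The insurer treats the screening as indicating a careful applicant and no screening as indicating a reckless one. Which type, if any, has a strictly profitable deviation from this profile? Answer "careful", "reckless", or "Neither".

careful

The screening pays 22; no screening pays 17.
careful: assigned the screening, nets 22 − 12 = 10; deviating to no screening nets 17.
reckless: assigned no screening, nets 17; deviating to the screening nets 22 − 22 = 0.
The careful type gains 7 by deviating.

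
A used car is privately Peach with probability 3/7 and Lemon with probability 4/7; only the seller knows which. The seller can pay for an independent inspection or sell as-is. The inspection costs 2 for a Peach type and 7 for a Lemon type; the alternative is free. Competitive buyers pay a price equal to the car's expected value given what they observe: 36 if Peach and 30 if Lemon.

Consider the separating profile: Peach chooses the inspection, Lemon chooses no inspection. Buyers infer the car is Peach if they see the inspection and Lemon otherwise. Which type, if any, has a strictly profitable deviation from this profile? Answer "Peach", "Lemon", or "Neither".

The inspection pays 36; no inspection pays 30.
Peach: assigned the inspection, nets 36 − 2 = 34; deviating to no inspection nets 30.
Lemon: assigned no inspection, nets 30; deviating to the inspection nets 36 − 7 = 29.
Both types strictly prefer their assigned action; no profitable deviation.

Neither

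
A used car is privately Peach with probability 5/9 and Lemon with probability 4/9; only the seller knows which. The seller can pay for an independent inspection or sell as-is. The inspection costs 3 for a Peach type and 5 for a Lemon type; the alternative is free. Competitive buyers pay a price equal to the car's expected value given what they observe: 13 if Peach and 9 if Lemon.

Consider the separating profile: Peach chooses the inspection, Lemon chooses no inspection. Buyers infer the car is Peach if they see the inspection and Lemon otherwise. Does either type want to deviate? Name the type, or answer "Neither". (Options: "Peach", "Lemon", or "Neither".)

The inspection pays 13; no inspection pays 9.
Peach: assigned the inspection, nets 13 − 3 = 10; deviating to no inspection nets 9.
Lemon: assigned no inspection, nets 9; deviating to the inspection nets 13 − 5 = 8.
Both types strictly prefer their assigned action; no profitable deviation.

Neither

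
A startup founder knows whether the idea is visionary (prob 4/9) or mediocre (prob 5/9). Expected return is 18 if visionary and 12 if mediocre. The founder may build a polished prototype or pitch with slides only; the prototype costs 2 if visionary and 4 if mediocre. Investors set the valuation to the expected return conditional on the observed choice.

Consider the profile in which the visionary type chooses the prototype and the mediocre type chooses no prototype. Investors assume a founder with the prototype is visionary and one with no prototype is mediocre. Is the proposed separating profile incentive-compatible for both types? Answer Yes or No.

No

Under these beliefs, the prototype earns valuation 18 and no prototype earns valuation 12.
visionary: the prototype nets 18 − 2 = 16; no prototype nets 12. visionary prefers the prototype.
mediocre: the prototype nets 18 − 4 = 14; no prototype nets 12. mediocre would deviate to the prototype.
mediocre has a profitable deviation, so the profile is not an equilibrium.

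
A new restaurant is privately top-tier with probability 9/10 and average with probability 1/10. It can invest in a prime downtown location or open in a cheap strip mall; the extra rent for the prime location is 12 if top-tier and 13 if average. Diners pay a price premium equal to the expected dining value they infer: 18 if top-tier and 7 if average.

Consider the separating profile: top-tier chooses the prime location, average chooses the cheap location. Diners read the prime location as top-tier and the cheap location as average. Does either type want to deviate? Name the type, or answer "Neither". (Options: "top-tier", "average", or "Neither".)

The prime location pays 18; the cheap location pays 7.
top-tier: assigned the prime location, nets 18 − 12 = 6; deviating to the cheap location nets 7.
average: assigned the cheap location, nets 7; deviating to the prime location nets 18 − 13 = 5.
The top-tier type gains 1 by deviating.

top-tier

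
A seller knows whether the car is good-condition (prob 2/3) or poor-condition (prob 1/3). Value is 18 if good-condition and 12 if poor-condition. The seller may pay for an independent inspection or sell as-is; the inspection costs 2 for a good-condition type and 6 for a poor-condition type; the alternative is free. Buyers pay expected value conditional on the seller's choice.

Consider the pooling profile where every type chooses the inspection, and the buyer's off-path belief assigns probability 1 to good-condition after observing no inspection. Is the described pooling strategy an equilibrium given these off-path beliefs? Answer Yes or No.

On path, the buyer holds the prior and pays 2/3·18 + 1/3·12 = 16. Off path (no inspection), believing good-condition, it pays 18.
good-condition: the inspection nets 16 − 2 = 14; no inspection nets 18. good-condition would deviate.
poor-condition: the inspection nets 16 − 6 = 10; no inspection nets 18. poor-condition would deviate.
A type deviates, so pooling fails.

No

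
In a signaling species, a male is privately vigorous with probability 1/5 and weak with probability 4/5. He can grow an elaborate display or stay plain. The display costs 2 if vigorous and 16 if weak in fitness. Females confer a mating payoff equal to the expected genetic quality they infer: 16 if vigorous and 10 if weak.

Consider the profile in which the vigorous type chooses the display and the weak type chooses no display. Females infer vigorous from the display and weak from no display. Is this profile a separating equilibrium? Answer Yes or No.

Under these beliefs, the display earns mating payoff 16 and no display earns mating payoff 10.
vigorous: the display nets 16 − 2 = 14; no display nets 10. vigorous prefers the display.
weak: the display nets 16 − 16 = 0; no display nets 10. weak prefers no display.
Neither type deviates, so the separating profile is an equilibrium.

Yes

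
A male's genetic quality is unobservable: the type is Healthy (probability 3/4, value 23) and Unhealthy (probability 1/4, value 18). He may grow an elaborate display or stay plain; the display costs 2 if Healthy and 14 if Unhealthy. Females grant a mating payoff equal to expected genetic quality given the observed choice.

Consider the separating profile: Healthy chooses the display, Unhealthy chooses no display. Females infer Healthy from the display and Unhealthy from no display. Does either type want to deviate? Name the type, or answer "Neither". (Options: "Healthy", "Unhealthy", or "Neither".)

The display pays 23; no display pays 18.
Healthy: assigned the display, nets 23 − 2 = 21; deviating to no display nets 18.
Unhealthy: assigned no display, nets 18; deviating to the display nets 23 − 14 = 9.
Both types strictly prefer their assigned action; no profitable deviation.

Neither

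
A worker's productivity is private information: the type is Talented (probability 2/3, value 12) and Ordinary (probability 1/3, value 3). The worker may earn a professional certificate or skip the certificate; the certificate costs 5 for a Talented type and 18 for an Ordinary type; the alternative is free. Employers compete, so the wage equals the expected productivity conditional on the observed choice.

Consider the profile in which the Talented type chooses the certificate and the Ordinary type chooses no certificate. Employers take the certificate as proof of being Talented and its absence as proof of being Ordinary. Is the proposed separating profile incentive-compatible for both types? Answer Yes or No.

Under these beliefs, the certificate earns wage 12 and no certificate earns wage 3.
Talented: the certificate nets 12 − 5 = 7; no certificate nets 3. Talented prefers the certificate.
Ordinary: the certificate nets 12 − 18 = -6; no certificate nets 3. Ordinary prefers no certificate.
Neither type deviates, so the separating profile is an equilibrium.

Yes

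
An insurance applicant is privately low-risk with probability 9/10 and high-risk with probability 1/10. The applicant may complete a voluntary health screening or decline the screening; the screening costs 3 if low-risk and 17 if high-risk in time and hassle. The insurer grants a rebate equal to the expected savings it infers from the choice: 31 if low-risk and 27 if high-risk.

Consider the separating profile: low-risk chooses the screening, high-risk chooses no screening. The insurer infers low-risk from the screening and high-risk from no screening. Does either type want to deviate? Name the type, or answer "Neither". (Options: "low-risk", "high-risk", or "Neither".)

Neither

The screening pays 31; no screening pays 27.
low-risk: assigned the screening, nets 31 − 3 = 28; deviating to no screening nets 27.
high-risk: assigned no screening, nets 27; deviating to the screening nets 31 − 17 = 14.
Both types strictly prefer their assigned action; no profitable deviation.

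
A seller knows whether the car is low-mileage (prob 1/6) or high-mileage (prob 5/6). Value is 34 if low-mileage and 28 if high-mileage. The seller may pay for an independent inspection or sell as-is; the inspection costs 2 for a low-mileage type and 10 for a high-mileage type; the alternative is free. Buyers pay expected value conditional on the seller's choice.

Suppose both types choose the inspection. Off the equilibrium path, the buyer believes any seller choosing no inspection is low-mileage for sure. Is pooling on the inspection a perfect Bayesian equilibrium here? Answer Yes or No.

No

On path, the buyer holds the prior and pays 1/6·34 + 5/6·28 = 29. Off path (no inspection), believing low-mileage, it pays 34.
low-mileage: the inspection nets 29 − 2 = 27; no inspection nets 34. low-mileage would deviate.
high-mileage: the inspection nets 29 − 10 = 19; no inspection nets 34. high-mileage would deviate.
A type deviates, so pooling fails.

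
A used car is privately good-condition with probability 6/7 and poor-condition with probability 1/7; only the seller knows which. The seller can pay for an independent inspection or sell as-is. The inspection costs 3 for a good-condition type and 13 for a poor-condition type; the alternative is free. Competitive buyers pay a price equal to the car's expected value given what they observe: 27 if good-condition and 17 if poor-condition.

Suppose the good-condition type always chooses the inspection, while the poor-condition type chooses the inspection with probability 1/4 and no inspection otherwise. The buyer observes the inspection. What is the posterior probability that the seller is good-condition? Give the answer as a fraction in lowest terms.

24/25

P(the inspection) = (6/7)·1 + (1/7)·(1/4) = 25/28.
By Bayes' rule, P(good-condition | the inspection) = (6/7) / (25/28) = 24/25.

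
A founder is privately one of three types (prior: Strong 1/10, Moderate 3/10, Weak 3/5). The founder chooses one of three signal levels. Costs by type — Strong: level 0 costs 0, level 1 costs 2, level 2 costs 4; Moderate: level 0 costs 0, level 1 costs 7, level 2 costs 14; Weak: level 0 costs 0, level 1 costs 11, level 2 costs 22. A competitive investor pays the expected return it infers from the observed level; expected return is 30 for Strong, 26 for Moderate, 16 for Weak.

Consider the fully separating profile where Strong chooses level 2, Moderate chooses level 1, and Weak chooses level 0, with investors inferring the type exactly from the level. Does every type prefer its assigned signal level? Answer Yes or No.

Yes

Separating valuations: level 2 → 30, level 1 → 26, level 0 → 16.
Strong (assigned level 2): level 0: 16 − 0 = 16; level 1: 26 − 2 = 24; level 2: 30 − 4 = 26. Strong stays.
Moderate (assigned level 1): level 0: 16 − 0 = 16; level 1: 26 − 7 = 19; level 2: 30 − 14 = 16. Moderate stays.
Weak (assigned level 0): level 0: 16 − 0 = 16; level 1: 26 − 11 = 15; level 2: 30 − 22 = 8. Weak stays.
Every type prefers its assigned level; separation holds.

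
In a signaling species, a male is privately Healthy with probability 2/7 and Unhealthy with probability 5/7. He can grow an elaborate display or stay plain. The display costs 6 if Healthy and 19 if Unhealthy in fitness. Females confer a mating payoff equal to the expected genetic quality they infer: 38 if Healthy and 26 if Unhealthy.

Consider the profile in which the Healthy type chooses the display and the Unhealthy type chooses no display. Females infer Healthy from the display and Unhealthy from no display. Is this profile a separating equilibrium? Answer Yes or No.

Yes

Under these beliefs, the display earns mating payoff 38 and no display earns mating payoff 26.
Healthy: the display nets 38 − 6 = 32; no display nets 26. Healthy prefers the display.
Unhealthy: the display nets 38 − 19 = 19; no display nets 26. Unhealthy prefers no display.
Neither type deviates, so the separating profile is an equilibrium.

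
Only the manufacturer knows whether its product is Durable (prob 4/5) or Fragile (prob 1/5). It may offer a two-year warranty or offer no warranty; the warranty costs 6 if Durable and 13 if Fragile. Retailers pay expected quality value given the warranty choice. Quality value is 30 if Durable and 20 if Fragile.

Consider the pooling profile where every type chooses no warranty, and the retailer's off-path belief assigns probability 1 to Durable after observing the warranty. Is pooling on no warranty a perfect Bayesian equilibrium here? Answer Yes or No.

Yes

On path, the retailer holds the prior and pays 4/5·30 + 1/5·20 = 28. Off path (the warranty), believing Durable, it pays 30.
Durable: no warranty nets 28; the warranty nets 30 − 6 = 24. Durable stays.
Fragile: no warranty nets 28; the warranty nets 30 − 13 = 17. Fragile stays.
No type deviates, so pooling is sustained.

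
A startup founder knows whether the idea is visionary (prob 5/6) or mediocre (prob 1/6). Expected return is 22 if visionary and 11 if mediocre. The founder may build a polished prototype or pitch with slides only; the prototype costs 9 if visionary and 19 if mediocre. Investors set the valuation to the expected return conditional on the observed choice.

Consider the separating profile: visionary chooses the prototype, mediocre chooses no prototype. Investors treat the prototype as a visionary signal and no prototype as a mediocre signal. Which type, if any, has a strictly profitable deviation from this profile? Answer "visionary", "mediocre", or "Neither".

Neither

The prototype pays 22; no prototype pays 11.
visionary: assigned the prototype, nets 22 − 9 = 13; deviating to no prototype nets 11.
mediocre: assigned no prototype, nets 11; deviating to the prototype nets 22 − 19 = 3.
Both types strictly prefer their assigned action; no profitable deviation.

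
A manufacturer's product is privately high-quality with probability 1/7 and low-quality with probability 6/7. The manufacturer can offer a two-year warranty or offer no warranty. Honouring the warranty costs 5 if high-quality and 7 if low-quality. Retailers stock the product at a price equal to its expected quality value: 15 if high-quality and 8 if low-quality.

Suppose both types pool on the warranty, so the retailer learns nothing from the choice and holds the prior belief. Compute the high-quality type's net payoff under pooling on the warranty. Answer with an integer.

4

Pooled price = 1/7·15 + 6/7·8 = 9.
high-quality pays cost 5 for the warranty, so net payoff = 9 − 5 = 4.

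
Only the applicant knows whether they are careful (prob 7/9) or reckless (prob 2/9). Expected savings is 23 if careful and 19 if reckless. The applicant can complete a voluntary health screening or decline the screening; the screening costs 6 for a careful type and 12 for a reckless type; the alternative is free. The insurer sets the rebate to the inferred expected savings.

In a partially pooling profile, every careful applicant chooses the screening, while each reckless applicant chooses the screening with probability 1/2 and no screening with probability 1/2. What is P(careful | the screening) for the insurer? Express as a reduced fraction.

P(the screening) = (7/9)·1 + (2/9)·(1/2) = 8/9.
By Bayes' rule, P(careful | the screening) = (7/9) / (8/9) = 7/8.

7/8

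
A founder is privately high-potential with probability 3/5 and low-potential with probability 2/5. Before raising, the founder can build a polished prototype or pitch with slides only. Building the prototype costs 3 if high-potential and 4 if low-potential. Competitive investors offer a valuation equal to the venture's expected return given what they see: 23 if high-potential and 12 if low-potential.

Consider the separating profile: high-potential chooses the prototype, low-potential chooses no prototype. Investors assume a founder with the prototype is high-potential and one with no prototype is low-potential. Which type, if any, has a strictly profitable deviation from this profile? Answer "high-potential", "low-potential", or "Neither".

The prototype pays 23; no prototype pays 12.
high-potential: assigned the prototype, nets 23 − 3 = 20; deviating to no prototype nets 12.
low-potential: assigned no prototype, nets 12; deviating to the prototype nets 23 − 4 = 19.
The low-potential type gains 7 by deviating.

low-potential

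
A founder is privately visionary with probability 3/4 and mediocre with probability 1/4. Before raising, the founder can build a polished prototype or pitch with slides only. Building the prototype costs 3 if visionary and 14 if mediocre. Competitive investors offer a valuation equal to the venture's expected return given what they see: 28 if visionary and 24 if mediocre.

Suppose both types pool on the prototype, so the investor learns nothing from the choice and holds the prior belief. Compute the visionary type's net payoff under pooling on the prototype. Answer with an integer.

Pooled valuation = 3/4·28 + 1/4·24 = 27.
visionary pays cost 3 for the prototype, so net payoff = 27 − 3 = 24.

24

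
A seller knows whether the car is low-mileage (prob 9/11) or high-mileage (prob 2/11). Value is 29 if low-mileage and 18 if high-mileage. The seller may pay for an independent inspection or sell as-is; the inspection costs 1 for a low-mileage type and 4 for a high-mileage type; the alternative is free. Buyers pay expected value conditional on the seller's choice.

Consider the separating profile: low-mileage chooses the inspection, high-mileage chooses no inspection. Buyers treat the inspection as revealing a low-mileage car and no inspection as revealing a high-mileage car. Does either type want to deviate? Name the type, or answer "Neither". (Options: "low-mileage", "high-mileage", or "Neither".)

high-mileage

The inspection pays 29; no inspection pays 18.
low-mileage: assigned the inspection, nets 29 − 1 = 28; deviating to no inspection nets 18.
high-mileage: assigned no inspection, nets 18; deviating to the inspection nets 29 − 4 = 25.
The high-mileage type gains 7 by deviating.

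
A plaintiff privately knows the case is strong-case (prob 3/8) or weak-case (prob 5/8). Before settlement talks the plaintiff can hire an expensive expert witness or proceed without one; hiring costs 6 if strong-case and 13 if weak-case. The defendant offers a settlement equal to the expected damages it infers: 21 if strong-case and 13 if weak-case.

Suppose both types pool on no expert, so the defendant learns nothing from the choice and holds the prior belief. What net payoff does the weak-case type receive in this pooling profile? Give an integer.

16

Pooled settlement = 3/8·21 + 5/8·13 = 16.
weak-case pays no cost for no expert, so net payoff = 16.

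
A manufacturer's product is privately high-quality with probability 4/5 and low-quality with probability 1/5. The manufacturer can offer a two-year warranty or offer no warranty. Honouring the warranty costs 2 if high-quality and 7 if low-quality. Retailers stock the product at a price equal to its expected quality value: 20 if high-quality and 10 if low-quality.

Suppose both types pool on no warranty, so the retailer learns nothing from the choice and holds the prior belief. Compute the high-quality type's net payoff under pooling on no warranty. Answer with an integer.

18

Pooled price = 4/5·20 + 1/5·10 = 18.
high-quality pays no cost for no warranty, so net payoff = 18.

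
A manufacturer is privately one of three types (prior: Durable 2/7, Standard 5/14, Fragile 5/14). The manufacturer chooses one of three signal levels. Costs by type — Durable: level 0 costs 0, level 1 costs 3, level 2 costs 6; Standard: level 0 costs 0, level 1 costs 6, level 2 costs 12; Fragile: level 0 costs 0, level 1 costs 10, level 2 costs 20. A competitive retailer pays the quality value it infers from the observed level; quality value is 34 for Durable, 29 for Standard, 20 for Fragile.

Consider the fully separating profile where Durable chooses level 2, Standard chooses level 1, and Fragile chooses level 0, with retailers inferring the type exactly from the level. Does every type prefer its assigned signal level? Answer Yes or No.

Separating prices: level 2 → 34, level 1 → 29, level 0 → 20.
Durable (assigned level 2): level 0: 20 − 0 = 20; level 1: 29 − 3 = 26; level 2: 34 − 6 = 28. Durable stays.
Standard (assigned level 1): level 0: 20 − 0 = 20; level 1: 29 − 6 = 23; level 2: 34 − 12 = 22. Standard stays.
Fragile (assigned level 0): level 0: 20 − 0 = 20; level 1: 29 − 10 = 19; level 2: 34 − 20 = 14. Fragile stays.
Every type prefers its assigned level; separation holds.

Yes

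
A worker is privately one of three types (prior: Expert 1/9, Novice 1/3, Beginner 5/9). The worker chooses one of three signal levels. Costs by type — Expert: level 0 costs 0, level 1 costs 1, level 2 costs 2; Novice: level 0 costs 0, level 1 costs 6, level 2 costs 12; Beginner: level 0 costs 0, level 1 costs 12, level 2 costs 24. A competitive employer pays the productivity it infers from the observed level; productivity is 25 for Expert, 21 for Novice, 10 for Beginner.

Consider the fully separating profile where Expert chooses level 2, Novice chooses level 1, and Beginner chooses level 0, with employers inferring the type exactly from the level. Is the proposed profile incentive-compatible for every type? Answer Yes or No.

Yes

Separating wages: level 2 → 25, level 1 → 21, level 0 → 10.
Expert (assigned level 2): level 0: 10 − 0 = 10; level 1: 21 − 1 = 20; level 2: 25 − 2 = 23. Expert stays.
Novice (assigned level 1): level 0: 10 − 0 = 10; level 1: 21 − 6 = 15; level 2: 25 − 12 = 13. Novice stays.
Beginner (assigned level 0): level 0: 10 − 0 = 10; level 1: 21 − 12 = 9; level 2: 25 − 24 = 1. Beginner stays.
Every type prefers its assigned level; separation holds.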